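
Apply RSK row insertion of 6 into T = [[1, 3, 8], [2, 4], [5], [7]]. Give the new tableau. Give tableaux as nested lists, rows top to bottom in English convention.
In row 1, 6 replaces 8 (the leftmost entry greater than 6); 8 is bumped to row 2. 8 is appended to row 2. The new tableau is [[1, 3, 6], [2, 4, 8], [5], [7]].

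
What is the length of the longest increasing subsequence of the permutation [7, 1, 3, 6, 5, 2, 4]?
3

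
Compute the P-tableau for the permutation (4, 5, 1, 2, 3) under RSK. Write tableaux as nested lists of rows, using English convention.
Insert 4: appended to row 1. P = [[4]].
Insert 5: appended to row 1. P = [[4, 5]].
Insert 1: 1 bumps 4 from row 1; 4 starts row 2. P = [[1, 5], [4]].
Insert 2: 2 bumps 5 from row 1; 5 appends to row 2. P = [[1, 2], [4, 5]].
Insert 3: appended to row 1. P = [[1, 2, 3], [4, 5]].

So P = [[1, 2, 3], [4, 5]].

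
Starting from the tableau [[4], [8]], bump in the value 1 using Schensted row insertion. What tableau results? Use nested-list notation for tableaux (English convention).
In row 1, 1 replaces 4 (the leftmost entry greater than 1); 4 is bumped to row 2. In row 2, 4 replaces 8 (the leftmost entry greater than 4); 8 is bumped to row 3. 8 starts a new row 3. The new tableau is [[1], [4], [8]].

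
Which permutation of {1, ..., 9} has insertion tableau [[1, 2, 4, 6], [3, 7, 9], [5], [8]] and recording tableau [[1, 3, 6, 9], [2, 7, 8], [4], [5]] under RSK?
Reverse RSK: for i = n, n-1, ..., 1, locate i in Q, remove the corresponding corner cell from P, and reverse-bump its entry up through P; the value ejected from row 1 is w(i).

So w = 8 5 7 3 1 9 2 4 6.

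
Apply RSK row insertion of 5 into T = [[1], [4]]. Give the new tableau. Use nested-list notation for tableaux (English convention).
[[1, 5], [4]]

5 is larger than every entry of row 1, so it is appended to row 1. The new tableau is [[1, 5], [4]].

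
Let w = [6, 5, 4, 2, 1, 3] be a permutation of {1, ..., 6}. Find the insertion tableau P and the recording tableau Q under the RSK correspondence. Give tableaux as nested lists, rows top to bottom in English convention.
P = [[1, 3], [2], [4], [5], [6]], Q = [[1, 6], [2], [3], [4], [5]]

Insert each entry of the permutation into P by Schensted row insertion, recording in Q the position of each new cell.

Insert 6: appended to row 1. P = [[6]].
Insert 5: 5 bumps 6 from row 1; 6 starts row 2. P = [[5], [6]].
Insert 4: 4 bumps 5 from row 1; 5 bumps 6 from row 2; 6 starts row 3. P = [[4], [5], [6]].
Insert 2: 2 bumps 4 from row 1; 4 bumps 5 from row 2; 5 bumps 6 from row 3; 6 starts row 4. P = [[2], [4], [5], [6]].
Insert 1: 1 bumps 2 from row 1; 2 bumps 4 from row 2; 4 bumps 5 from row 3; 5 bumps 6 from row 4; 6 starts row 5. P = [[1], [2], [4], [5], [6]].
Insert 3: appended to row 1. P = [[1, 3], [2], [4], [5], [6]].

So P = [[1, 3], [2], [4], [5], [6]], Q = [[1, 6], [2], [3], [4], [5]].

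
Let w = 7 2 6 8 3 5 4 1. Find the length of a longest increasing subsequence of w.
3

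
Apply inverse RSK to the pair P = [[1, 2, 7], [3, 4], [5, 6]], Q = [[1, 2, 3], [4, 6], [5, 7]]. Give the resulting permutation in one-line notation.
Reverse the RSK construction: for i from n down to 1, find the cell of Q containing i, remove the entry at that cell from P, and reverse-bump it up through P; the value ejected from row 1 is w(i).

Step i=7: Q has 7 at row 3, column 2; remove 6 from row 3 of P and reverse-bump: 6 enters row 2 and ejects 4; 4 enters row 1 and ejects 2. So w(7) = 2. P is now [[1, 4, 7], [3, 6], [5]].
Step i=6: Q has 6 at row 2, column 2; remove 6 from row 2 of P and reverse-bump: 6 enters row 1 and ejects 4. So w(6) = 4. P is now [[1, 6, 7], [3], [5]].
Step i=5: Q has 5 at row 3, column 1; remove 5 from row 3 of P and reverse-bump: 5 enters row 2 and ejects 3; 3 enters row 1 and ejects 1. So w(5) = 1. P is now [[3, 6, 7], [5]].
Step i=4: Q has 4 at row 2, column 1; remove 5 from row 2 of P and reverse-bump: 5 enters row 1 and ejects 3. So w(4) = 3. P is now [[5, 6, 7]].
Step i=3: Q has 3 at row 1, column 3; remove that cell from P, ejecting 7. So w(3) = 7. P is now [[5, 6]].
Step i=2: Q has 2 at row 1, column 2; remove that cell from P, ejecting 6. So w(2) = 6. P is now [[5]].
Step i=1: Q has 1 at row 1, column 1; remove that cell from P, ejecting 5. So w(1) = 5. P is now [].

So w = 5 6 7 3 1 4 2.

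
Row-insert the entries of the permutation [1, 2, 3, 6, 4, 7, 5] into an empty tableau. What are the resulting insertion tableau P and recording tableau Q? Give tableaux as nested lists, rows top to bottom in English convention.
Insert each entry of the permutation into P by Schensted row insertion, recording in Q the position of each new cell.

Insert 1: appended to row 1. P = [[1]].
Insert 2: appended to row 1. P = [[1, 2]].
Insert 3: appended to row 1. P = [[1, 2, 3]].
Insert 6: appended to row 1. P = [[1, 2, 3, 6]].
Insert 4: 4 bumps 6 from row 1; 6 starts row 2. P = [[1, 2, 3, 4], [6]].
Insert 7: appended to row 1. P = [[1, 2, 3, 4, 7], [6]].
Insert 5: 5 bumps 7 from row 1; 7 appends to row 2. P = [[1, 2, 3, 4, 5], [6, 7]].

So P = [[1, 2, 3, 4, 5], [6, 7]], Q = [[1, 2, 3, 4, 6], [5, 7]].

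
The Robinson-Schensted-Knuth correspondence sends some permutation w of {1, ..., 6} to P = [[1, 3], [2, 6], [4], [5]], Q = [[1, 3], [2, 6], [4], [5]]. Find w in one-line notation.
5 4 6 2 1 3

Reverse the RSK construction: for i from n down to 1, find the cell of Q containing i, remove the entry at that cell from P, and reverse-bump it up through P; the value ejected from row 1 is w(i).

Step i=6: Q has 6 at row 2, column 2; remove 6 from row 2 of P and reverse-bump: 6 enters row 1 and ejects 3. So w(6) = 3. P is now [[1, 6], [2], [4], [5]].
Step i=5: Q has 5 at row 4, column 1; remove 5 from row 4 of P and reverse-bump: 5 enters row 3 and ejects 4; 4 enters row 2 and ejects 2; 2 enters row 1 and ejects 1. So w(5) = 1. P is now [[2, 6], [4], [5]].
Step i=4: Q has 4 at row 3, column 1; remove 5 from row 3 of P and reverse-bump: 5 enters row 2 and ejects 4; 4 enters row 1 and ejects 2. So w(4) = 2. P is now [[4, 6], [5]].
Step i=3: Q has 3 at row 1, column 2; remove that cell from P, ejecting 6. So w(3) = 6. P is now [[4], [5]].
Step i=2: Q has 2 at row 2, column 1; remove 5 from row 2 of P and reverse-bump: 5 enters row 1 and ejects 4. So w(2) = 4. P is now [[5]].
Step i=1: Q has 1 at row 1, column 1; remove that cell from P, ejecting 5. So w(1) = 5. P is now [].

So w = 5 4 6 2 1 3.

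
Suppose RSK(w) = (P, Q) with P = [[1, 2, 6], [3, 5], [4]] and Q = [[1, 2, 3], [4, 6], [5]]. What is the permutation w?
4 5 6 3 1 2

Reverse the RSK construction: for i from n down to 1, find the cell of Q containing i, remove the entry at that cell from P, and reverse-bump it up through P; the value ejected from row 1 is w(i).

Step i=6: Q has 6 at row 2, column 2; remove 5 from row 2 of P and reverse-bump: 5 enters row 1 and ejects 2. So w(6) = 2. P is now [[1, 5, 6], [3], [4]].
Step i=5: Q has 5 at row 3, column 1; remove 4 from row 3 of P and reverse-bump: 4 enters row 2 and ejects 3; 3 enters row 1 and ejects 1. So w(5) = 1. P is now [[3, 5, 6], [4]].
Step i=4: Q has 4 at row 2, column 1; remove 4 from row 2 of P and reverse-bump: 4 enters row 1 and ejects 3. So w(4) = 3. P is now [[4, 5, 6]].
Step i=3: Q has 3 at row 1, column 3; remove that cell from P, ejecting 6. So w(3) = 6. P is now [[4, 5]].
Step i=2: Q has 2 at row 1, column 2; remove that cell from P, ejecting 5. So w(2) = 5. P is now [[4]].
Step i=1: Q has 1 at row 1, column 1; remove that cell from P, ejecting 4. So w(1) = 4. P is now [].

So w = 4 5 6 3 1 2.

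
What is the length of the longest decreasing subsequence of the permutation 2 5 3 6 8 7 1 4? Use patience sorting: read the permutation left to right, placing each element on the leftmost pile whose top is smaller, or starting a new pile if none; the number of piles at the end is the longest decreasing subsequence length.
3

2: new pile. tops = [2]
5: onto pile 1 (replacing 2). tops = [5]
3: new pile. tops = [5, 3]
6: onto pile 1 (replacing 5). tops = [6, 3]
8: onto pile 1 (replacing 6). tops = [8, 3]
7: onto pile 2 (replacing 3). tops = [8, 7]
1: new pile. tops = [8, 7, 1]
4: onto pile 3 (replacing 1). tops = [8, 7, 4]

3 piles, so the longest decreasing subsequence has length 3.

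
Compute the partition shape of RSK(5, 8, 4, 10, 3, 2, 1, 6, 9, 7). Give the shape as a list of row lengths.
[3, 3, 2, 1, 1]

RSK row insertion gives P = [[1, 6, 7], [2, 8, 9], [3, 10], [4], [5]], which has shape [3, 3, 2, 1, 1].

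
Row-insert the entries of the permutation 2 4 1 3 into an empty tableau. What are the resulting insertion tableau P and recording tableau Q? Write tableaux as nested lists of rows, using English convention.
Insert each entry of the permutation into P by Schensted row insertion, recording in Q the position of each new cell.

Insert 2: appended to row 1. P = [[2]].
Insert 4: appended to row 1. P = [[2, 4]].
Insert 1: 1 bumps 2 from row 1; 2 starts row 2. P = [[1, 4], [2]].
Insert 3: 3 bumps 4 from row 1; 4 appends to row 2. P = [[1, 3], [2, 4]].

So P = [[1, 3], [2, 4]], Q = [[1, 2], [3, 4]].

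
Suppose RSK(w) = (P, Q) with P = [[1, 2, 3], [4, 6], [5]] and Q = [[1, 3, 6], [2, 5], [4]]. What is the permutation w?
5 4 6 1 2 3

Reverse the RSK construction: for i from n down to 1, find the cell of Q containing i, remove the entry at that cell from P, and reverse-bump it up through P; the value ejected from row 1 is w(i).

Step i=6: Q has 6 at row 1, column 3; remove that cell from P, ejecting 3. So w(6) = 3. P is now [[1, 2], [4, 6], [5]].
Step i=5: Q has 5 at row 2, column 2; remove 6 from row 2 of P and reverse-bump: 6 enters row 1 and ejects 2. So w(5) = 2. P is now [[1, 6], [4], [5]].
Step i=4: Q has 4 at row 3, column 1; remove 5 from row 3 of P and reverse-bump: 5 enters row 2 and ejects 4; 4 enters row 1 and ejects 1. So w(4) = 1. P is now [[4, 6], [5]].
Step i=3: Q has 3 at row 1, column 2; remove that cell from P, ejecting 6. So w(3) = 6. P is now [[4], [5]].
Step i=2: Q has 2 at row 2, column 1; remove 5 from row 2 of P and reverse-bump: 5 enters row 1 and ejects 4. So w(2) = 4. P is now [[5]].
Step i=1: Q has 1 at row 1, column 1; remove that cell from P, ejecting 5. So w(1) = 5. P is now [].

So w = 5 4 6 1 2 3.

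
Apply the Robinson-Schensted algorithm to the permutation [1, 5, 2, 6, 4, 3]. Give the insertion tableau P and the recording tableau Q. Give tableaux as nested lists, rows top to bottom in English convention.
P = [[1, 2, 3], [4, 6], [5]], Q = [[1, 2, 4], [3, 5], [6]]

Insert each entry of the permutation into P by Schensted row insertion, recording in Q the position of each new cell.

Insert 1: appended to row 1. P = [[1]], Q = [[1]].
Insert 5: appended to row 1. P = [[1, 5]], Q = [[1, 2]].
Insert 2: 2 bumps 5 from row 1; 5 starts row 2. P = [[1, 2], [5]], Q = [[1, 2], [3]].
Insert 6: appended to row 1. P = [[1, 2, 6], [5]], Q = [[1, 2, 4], [3]].
Insert 4: 4 bumps 6 from row 1; 6 appends to row 2. P = [[1, 2, 4], [5, 6]], Q = [[1, 2, 4], [3, 5]].
Insert 3: 3 bumps 4 from row 1; 4 bumps 5 from row 2; 5 starts row 3. P = [[1, 2, 3], [4, 6], [5]], Q = [[1, 2, 4], [3, 5], [6]].

So P = [[1, 2, 3], [4, 6], [5]], Q = [[1, 2, 4], [3, 5], [6]].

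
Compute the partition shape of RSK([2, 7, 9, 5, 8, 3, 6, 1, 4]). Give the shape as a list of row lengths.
Row-insert each entry into an empty tableau.

After inserting 2: P = [[2]].
After inserting 7: P = [[2, 7]].
After inserting 9: P = [[2, 7, 9]].
After inserting 5: P = [[2, 5, 9], [7]].
After inserting 8: P = [[2, 5, 8], [7, 9]].
After inserting 3: P = [[2, 3, 8], [5, 9], [7]].
After inserting 6: P = [[2, 3, 6], [5, 8], [7, 9]].
After inserting 1: P = [[1, 3, 6], [2, 8], [5, 9], [7]].
After inserting 4: P = [[1, 3, 4], [2, 6], [5, 8], [7, 9]].

The final insertion tableau P = [[1, 3, 4], [2, 6], [5, 8], [7, 9]] has shape [3, 2, 2, 2].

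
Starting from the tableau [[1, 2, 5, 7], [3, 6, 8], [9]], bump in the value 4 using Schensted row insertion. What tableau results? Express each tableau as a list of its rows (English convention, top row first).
In row 1, 4 replaces 5 (the leftmost entry greater than 4); 5 is bumped to row 2. In row 2, 5 replaces 6 (the leftmost entry greater than 5); 6 is bumped to row 3. In row 3, 6 replaces 9 (the leftmost entry greater than 6); 9 is bumped to row 4. 9 starts a new row 4. The new tableau is [[1, 2, 4, 7], [3, 5, 8], [6], [9]].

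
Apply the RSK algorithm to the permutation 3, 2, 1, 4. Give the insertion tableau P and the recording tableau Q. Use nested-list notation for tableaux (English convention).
Insert each entry of the permutation into P by Schensted row insertion, recording in Q the position of each new cell.

Insert 3: appended to row 1. P = [[3]].
Insert 2: 2 bumps 3 from row 1; 3 starts row 2. P = [[2], [3]].
Insert 1: 1 bumps 2 from row 1; 2 bumps 3 from row 2; 3 starts row 3. P = [[1], [2], [3]].
Insert 4: appended to row 1. P = [[1, 4], [2], [3]].

So P = [[1, 4], [2], [3]], Q = [[1, 4], [2], [3]].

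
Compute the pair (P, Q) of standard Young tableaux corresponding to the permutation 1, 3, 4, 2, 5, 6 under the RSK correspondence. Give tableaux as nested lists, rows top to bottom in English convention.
P = [[1, 2, 4, 5, 6], [3]], Q = [[1, 2, 3, 5, 6], [4]]

Insert each entry of the permutation into P by Schensted row insertion, recording in Q the position of each new cell.

After inserting 1: P = [[1]].
After inserting 3: P = [[1, 3]].
After inserting 4: P = [[1, 3, 4]].
After inserting 2: P = [[1, 2, 4], [3]].
After inserting 5: P = [[1, 2, 4, 5], [3]].
After inserting 6: P = [[1, 2, 4, 5, 6], [3]].

So P = [[1, 2, 4, 5, 6], [3]], Q = [[1, 2, 3, 5, 6], [4]].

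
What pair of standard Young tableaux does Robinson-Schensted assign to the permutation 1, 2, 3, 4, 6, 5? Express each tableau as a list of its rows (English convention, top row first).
P = [[1, 2, 3, 4, 5], [6]], Q = [[1, 2, 3, 4, 5], [6]]

Insert each entry of the permutation into P by Schensted row insertion, recording in Q the position of each new cell.

Insert 1: appended to row 1. P = [[1]].
Insert 2: appended to row 1. P = [[1, 2]].
Insert 3: appended to row 1. P = [[1, 2, 3]].
Insert 4: appended to row 1. P = [[1, 2, 3, 4]].
Insert 6: appended to row 1. P = [[1, 2, 3, 4, 6]].
Insert 5: 5 bumps 6 from row 1; 6 starts row 2. P = [[1, 2, 3, 4, 5], [6]].

So P = [[1, 2, 3, 4, 5], [6]], Q = [[1, 2, 3, 4, 5], [6]].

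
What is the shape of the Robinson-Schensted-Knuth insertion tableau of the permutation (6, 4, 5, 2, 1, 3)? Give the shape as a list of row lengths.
[2, 2, 1, 1]

Row-insert each entry into an empty tableau.

After inserting 6: P = [[6]].
After inserting 4: P = [[4], [6]].
After inserting 5: P = [[4, 5], [6]].
After inserting 2: P = [[2, 5], [4], [6]].
After inserting 1: P = [[1, 5], [2], [4], [6]].
After inserting 3: P = [[1, 3], [2, 5], [4], [6]].

The final insertion tableau P = [[1, 3], [2, 5], [4], [6]] has shape [2, 2, 1, 1].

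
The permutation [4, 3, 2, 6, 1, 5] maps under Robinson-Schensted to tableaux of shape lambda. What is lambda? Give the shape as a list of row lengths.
Row-insert each entry into an empty tableau.

After inserting 4: P = [[4]].
After inserting 3: P = [[3], [4]].
After inserting 2: P = [[2], [3], [4]].
After inserting 6: P = [[2, 6], [3], [4]].
After inserting 1: P = [[1, 6], [2], [3], [4]].
After inserting 5: P = [[1, 5], [2, 6], [3], [4]].

The final insertion tableau P = [[1, 5], [2, 6], [3], [4]] has shape [2, 2, 1, 1].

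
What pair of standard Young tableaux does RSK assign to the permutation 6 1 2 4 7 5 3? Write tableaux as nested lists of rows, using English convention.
P = [[1, 2, 3, 5], [4, 7], [6]], Q = [[1, 3, 4, 5], [2, 6], [7]]

Insert each entry of the permutation into P by Schensted row insertion, recording in Q the position of each new cell.

Insert 6: appended to row 1. P = [[6]], Q = [[1]].
Insert 1: 1 bumps 6 from row 1; 6 starts row 2. P = [[1], [6]], Q = [[1], [2]].
Insert 2: appended to row 1. P = [[1, 2], [6]], Q = [[1, 3], [2]].
Insert 4: appended to row 1. P = [[1, 2, 4], [6]], Q = [[1, 3, 4], [2]].
Insert 7: appended to row 1. P = [[1, 2, 4, 7], [6]], Q = [[1, 3, 4, 5], [2]].
Insert 5: 5 bumps 7 from row 1; 7 appends to row 2. P = [[1, 2, 4, 5], [6, 7]], Q = [[1, 3, 4, 5], [2, 6]].
Insert 3: 3 bumps 4 from row 1; 4 bumps 6 from row 2; 6 starts row 3. P = [[1, 2, 3, 5], [4, 7], [6]], Q = [[1, 3, 4, 5], [2, 6], [7]].

So P = [[1, 2, 3, 5], [4, 7], [6]], Q = [[1, 3, 4, 5], [2, 6], [7]].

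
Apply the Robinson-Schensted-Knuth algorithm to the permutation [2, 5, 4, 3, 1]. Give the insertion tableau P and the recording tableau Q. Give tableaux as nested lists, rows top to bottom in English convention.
Insert each entry of the permutation into P by Schensted row insertion, recording in Q the position of each new cell.

After inserting 2: P = [[2]].
After inserting 5: P = [[2, 5]].
After inserting 4: P = [[2, 4], [5]].
After inserting 3: P = [[2, 3], [4], [5]].
After inserting 1: P = [[1, 3], [2], [4], [5]].

So P = [[1, 3], [2], [4], [5]], Q = [[1, 2], [3], [4], [5]].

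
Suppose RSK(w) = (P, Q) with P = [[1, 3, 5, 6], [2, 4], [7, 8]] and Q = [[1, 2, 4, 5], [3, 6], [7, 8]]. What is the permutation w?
2 7 4 5 8 6 1 3

Reverse the RSK construction: for i from n down to 1, find the cell of Q containing i, remove the entry at that cell from P, and reverse-bump it up through P; the value ejected from row 1 is w(i).

Step i=8: Q has 8 at row 3, column 2; remove 8 from row 3 of P and reverse-bump: 8 enters row 2 and ejects 4; 4 enters row 1 and ejects 3. So w(8) = 3. P is now [[1, 4, 5, 6], [2, 8], [7]].
Step i=7: Q has 7 at row 3, column 1; remove 7 from row 3 of P and reverse-bump: 7 enters row 2 and ejects 2; 2 enters row 1 and ejects 1. So w(7) = 1. P is now [[2, 4, 5, 6], [7, 8]].
Step i=6: Q has 6 at row 2, column 2; remove 8 from row 2 of P and reverse-bump: 8 enters row 1 and ejects 6. So w(6) = 6. P is now [[2, 4, 5, 8], [7]].
Step i=5: Q has 5 at row 1, column 4; remove that cell from P, ejecting 8. So w(5) = 8. P is now [[2, 4, 5], [7]].
Step i=4: Q has 4 at row 1, column 3; remove that cell from P, ejecting 5. So w(4) = 5. P is now [[2, 4], [7]].
Step i=3: Q has 3 at row 2, column 1; remove 7 from row 2 of P and reverse-bump: 7 enters row 1 and ejects 4. So w(3) = 4. P is now [[2, 7]].
Step i=2: Q has 2 at row 1, column 2; remove that cell from P, ejecting 7. So w(2) = 7. P is now [[2]].
Step i=1: Q has 1 at row 1, column 1; remove that cell from P, ejecting 2. So w(1) = 2. P is now [].

So w = 2 7 4 5 8 6 1 3.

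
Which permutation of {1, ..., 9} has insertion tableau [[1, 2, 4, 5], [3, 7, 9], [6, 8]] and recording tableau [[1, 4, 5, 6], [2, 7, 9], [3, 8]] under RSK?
6 3 1 2 8 9 7 4 5

Reverse the RSK construction: for i from n down to 1, find the cell of Q containing i, remove the entry at that cell from P, and reverse-bump it up through P; the value ejected from row 1 is w(i).

Step i=9: Q has 9 at row 2, column 3; remove 9 from row 2 of P and reverse-bump: 9 enters row 1 and ejects 5. So w(9) = 5. P is now [[1, 2, 4, 9], [3, 7], [6, 8]].
Step i=8: Q has 8 at row 3, column 2; remove 8 from row 3 of P and reverse-bump: 8 enters row 2 and ejects 7; 7 enters row 1 and ejects 4. So w(8) = 4. P is now [[1, 2, 7, 9], [3, 8], [6]].
Step i=7: Q has 7 at row 2, column 2; remove 8 from row 2 of P and reverse-bump: 8 enters row 1 and ejects 7. So w(7) = 7. P is now [[1, 2, 8, 9], [3], [6]].
Step i=6: Q has 6 at row 1, column 4; remove that cell from P, ejecting 9. So w(6) = 9. P is now [[1, 2, 8], [3], [6]].
Step i=5: Q has 5 at row 1, column 3; remove that cell from P, ejecting 8. So w(5) = 8. P is now [[1, 2], [3], [6]].
Step i=4: Q has 4 at row 1, column 2; remove that cell from P, ejecting 2. So w(4) = 2. P is now [[1], [3], [6]].
Step i=3: Q has 3 at row 3, column 1; remove 6 from row 3 of P and reverse-bump: 6 enters row 2 and ejects 3; 3 enters row 1 and ejects 1. So w(3) = 1. P is now [[3], [6]].
Step i=2: Q has 2 at row 2, column 1; remove 6 from row 2 of P and reverse-bump: 6 enters row 1 and ejects 3. So w(2) = 3. P is now [[6]].
Step i=1: Q has 1 at row 1, column 1; remove that cell from P, ejecting 6. So w(1) = 6. P is now [].

So w = 6 3 1 2 8 9 7 4 5.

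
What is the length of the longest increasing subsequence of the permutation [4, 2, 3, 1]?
2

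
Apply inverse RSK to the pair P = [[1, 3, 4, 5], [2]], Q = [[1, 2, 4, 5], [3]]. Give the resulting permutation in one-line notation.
2 3 1 4 5

Reverse the RSK construction: for i from n down to 1, find the cell of Q containing i, remove the entry at that cell from P, and reverse-bump it up through P; the value ejected from row 1 is w(i).

Step i=5: Q has 5 at row 1, column 4; remove that cell from P, ejecting 5. So w(5) = 5. P is now [[1, 3, 4], [2]].
Step i=4: Q has 4 at row 1, column 3; remove that cell from P, ejecting 4. So w(4) = 4. P is now [[1, 3], [2]].
Step i=3: Q has 3 at row 2, column 1; remove 2 from row 2 of P and reverse-bump: 2 enters row 1 and ejects 1. So w(3) = 1. P is now [[2, 3]].
Step i=2: Q has 2 at row 1, column 2; remove that cell from P, ejecting 3. So w(2) = 3. P is now [[2]].
Step i=1: Q has 1 at row 1, column 1; remove that cell from P, ejecting 2. So w(1) = 2. P is now [].

So w = 2 3 1 4 5.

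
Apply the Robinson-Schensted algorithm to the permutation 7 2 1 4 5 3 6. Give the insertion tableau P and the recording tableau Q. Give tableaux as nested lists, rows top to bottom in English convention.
P = [[1, 3, 5, 6], [2, 4], [7]], Q = [[1, 4, 5, 7], [2, 6], [3]]

Insert each entry of the permutation into P by Schensted row insertion, recording in Q the position of each new cell.

Insert 7: appended to row 1. P = [[7]], Q = [[1]].
Insert 2: 2 bumps 7 from row 1; 7 starts row 2. P = [[2], [7]], Q = [[1], [2]].
Insert 1: 1 bumps 2 from row 1; 2 bumps 7 from row 2; 7 starts row 3. P = [[1], [2], [7]], Q = [[1], [2], [3]].
Insert 4: appended to row 1. P = [[1, 4], [2], [7]], Q = [[1, 4], [2], [3]].
Insert 5: appended to row 1. P = [[1, 4, 5], [2], [7]], Q = [[1, 4, 5], [2], [3]].
Insert 3: 3 bumps 4 from row 1; 4 appends to row 2. P = [[1, 3, 5], [2, 4], [7]], Q = [[1, 4, 5], [2, 6], [3]].
Insert 6: appended to row 1. P = [[1, 3, 5, 6], [2, 4], [7]], Q = [[1, 4, 5, 7], [2, 6], [3]].

So P = [[1, 3, 5, 6], [2, 4], [7]], Q = [[1, 4, 5, 7], [2, 6], [3]].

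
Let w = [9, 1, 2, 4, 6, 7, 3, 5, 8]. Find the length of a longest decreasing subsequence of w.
3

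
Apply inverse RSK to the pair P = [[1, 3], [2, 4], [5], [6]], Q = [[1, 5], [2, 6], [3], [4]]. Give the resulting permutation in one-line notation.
Reverse RSK: for i = n, n-1, ..., 1, locate i in Q, remove the corresponding corner cell from P, and reverse-bump its entry up through P; the value ejected from row 1 is w(i).

So w = 6 5 2 1 4 3.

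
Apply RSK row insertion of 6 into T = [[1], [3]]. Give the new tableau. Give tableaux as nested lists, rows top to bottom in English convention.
6 is larger than every entry of row 1, so it is appended to row 1. The new tableau is [[1, 6], [3]].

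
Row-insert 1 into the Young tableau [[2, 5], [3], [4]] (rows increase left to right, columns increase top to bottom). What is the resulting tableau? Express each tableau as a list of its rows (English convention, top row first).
In row 1, 1 replaces 2 (the leftmost entry greater than 1); 2 is bumped to row 2. In row 2, 2 replaces 3 (the leftmost entry greater than 2); 3 is bumped to row 3. In row 3, 3 replaces 4 (the leftmost entry greater than 3); 4 is bumped to row 4. 4 starts a new row 4. The new tableau is [[1, 5], [2], [3], [4]].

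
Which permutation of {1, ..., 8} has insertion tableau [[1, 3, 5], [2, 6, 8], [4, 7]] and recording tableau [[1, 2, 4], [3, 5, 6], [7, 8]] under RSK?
4 7 2 8 3 6 1 5

Reverse RSK: for i = n, n-1, ..., 1, locate i in Q, remove the corresponding corner cell from P, and reverse-bump its entry up through P; the value ejected from row 1 is w(i).

So w = 4 7 2 8 3 6 1 5.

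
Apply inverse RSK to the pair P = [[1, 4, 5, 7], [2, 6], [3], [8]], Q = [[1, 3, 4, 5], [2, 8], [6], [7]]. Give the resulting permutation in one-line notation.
Reverse RSK: for i = n, n-1, ..., 1, locate i in Q, remove the corresponding corner cell from P, and reverse-bump its entry up through P; the value ejected from row 1 is w(i).

So w = 8 3 4 6 7 2 1 5.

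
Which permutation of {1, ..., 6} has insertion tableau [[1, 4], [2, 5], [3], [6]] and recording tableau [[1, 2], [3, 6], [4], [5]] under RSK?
Reverse the RSK construction: for i from n down to 1, find the cell of Q containing i, remove the entry at that cell from P, and reverse-bump it up through P; the value ejected from row 1 is w(i).

Step i=6: Q has 6 at row 2, column 2; remove 5 from row 2 of P and reverse-bump: 5 enters row 1 and ejects 4. So w(6) = 4. P is now [[1, 5], [2], [3], [6]].
Step i=5: Q has 5 at row 4, column 1; remove 6 from row 4 of P and reverse-bump: 6 enters row 3 and ejects 3; 3 enters row 2 and ejects 2; 2 enters row 1 and ejects 1. So w(5) = 1. P is now [[2, 5], [3], [6]].
Step i=4: Q has 4 at row 3, column 1; remove 6 from row 3 of P and reverse-bump: 6 enters row 2 and ejects 3; 3 enters row 1 and ejects 2. So w(4) = 2. P is now [[3, 5], [6]].
Step i=3: Q has 3 at row 2, column 1; remove 6 from row 2 of P and reverse-bump: 6 enters row 1 and ejects 5. So w(3) = 5. P is now [[3, 6]].
Step i=2: Q has 2 at row 1, column 2; remove that cell from P, ejecting 6. So w(2) = 6. P is now [[3]].
Step i=1: Q has 1 at row 1, column 1; remove that cell from P, ejecting 3. So w(1) = 3. P is now [].

So w = 3 6 5 2 1 4.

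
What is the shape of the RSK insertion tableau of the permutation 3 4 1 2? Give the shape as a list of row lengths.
Row-insert each entry into an empty tableau.

After inserting 3: P = [[3]].
After inserting 4: P = [[3, 4]].
After inserting 1: P = [[1, 4], [3]].
After inserting 2: P = [[1, 2], [3, 4]].

The final insertion tableau P = [[1, 2], [3, 4]] has shape [2, 2].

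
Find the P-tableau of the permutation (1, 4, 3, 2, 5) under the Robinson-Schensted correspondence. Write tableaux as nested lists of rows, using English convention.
Insert 1: appended to row 1. P = [[1]].
Insert 4: appended to row 1. P = [[1, 4]].
Insert 3: 3 bumps 4 from row 1; 4 starts row 2. P = [[1, 3], [4]].
Insert 2: 2 bumps 3 from row 1; 3 bumps 4 from row 2; 4 starts row 3. P = [[1, 2], [3], [4]].
Insert 5: appended to row 1. P = [[1, 2, 5], [3], [4]].

So P = [[1, 2, 5], [3], [4]].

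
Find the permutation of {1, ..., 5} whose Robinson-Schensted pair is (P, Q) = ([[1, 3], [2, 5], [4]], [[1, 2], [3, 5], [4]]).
4 5 2 1 3

Reverse the RSK construction: for i from n down to 1, find the cell of Q containing i, remove the entry at that cell from P, and reverse-bump it up through P; the value ejected from row 1 is w(i).

Step i=5: Q has 5 at row 2, column 2; remove 5 from row 2 of P and reverse-bump: 5 enters row 1 and ejects 3. So w(5) = 3. P is now [[1, 5], [2], [4]].
Step i=4: Q has 4 at row 3, column 1; remove 4 from row 3 of P and reverse-bump: 4 enters row 2 and ejects 2; 2 enters row 1 and ejects 1. So w(4) = 1. P is now [[2, 5], [4]].
Step i=3: Q has 3 at row 2, column 1; remove 4 from row 2 of P and reverse-bump: 4 enters row 1 and ejects 2. So w(3) = 2. P is now [[4, 5]].
Step i=2: Q has 2 at row 1, column 2; remove that cell from P, ejecting 5. So w(2) = 5. P is now [[4]].
Step i=1: Q has 1 at row 1, column 1; remove that cell from P, ejecting 4. So w(1) = 4. P is now [].

So w = 4 5 2 1 3.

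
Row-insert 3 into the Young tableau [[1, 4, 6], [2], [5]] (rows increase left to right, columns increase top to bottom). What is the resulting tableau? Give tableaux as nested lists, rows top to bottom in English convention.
[[1, 3, 6], [2, 4], [5]]

In row 1, 3 replaces 4 (the leftmost entry greater than 3); 4 is bumped to row 2. 4 is appended to row 2. The new tableau is [[1, 3, 6], [2, 4], [5]].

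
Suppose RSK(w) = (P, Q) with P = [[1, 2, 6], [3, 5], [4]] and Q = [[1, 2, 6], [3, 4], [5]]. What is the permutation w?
4 5 1 3 2 6

Reverse the RSK construction: for i from n down to 1, find the cell of Q containing i, remove the entry at that cell from P, and reverse-bump it up through P; the value ejected from row 1 is w(i).

Step i=6: Q has 6 at row 1, column 3; remove that cell from P, ejecting 6. So w(6) = 6. P is now [[1, 2], [3, 5], [4]].
Step i=5: Q has 5 at row 3, column 1; remove 4 from row 3 of P and reverse-bump: 4 enters row 2 and ejects 3; 3 enters row 1 and ejects 2. So w(5) = 2. P is now [[1, 3], [4, 5]].
Step i=4: Q has 4 at row 2, column 2; remove 5 from row 2 of P and reverse-bump: 5 enters row 1 and ejects 3. So w(4) = 3. P is now [[1, 5], [4]].
Step i=3: Q has 3 at row 2, column 1; remove 4 from row 2 of P and reverse-bump: 4 enters row 1 and ejects 1. So w(3) = 1. P is now [[4, 5]].
Step i=2: Q has 2 at row 1, column 2; remove that cell from P, ejecting 5. So w(2) = 5. P is now [[4]].
Step i=1: Q has 1 at row 1, column 1; remove that cell from P, ejecting 4. So w(1) = 4. P is now [].

So w = 4 5 1 3 2 6.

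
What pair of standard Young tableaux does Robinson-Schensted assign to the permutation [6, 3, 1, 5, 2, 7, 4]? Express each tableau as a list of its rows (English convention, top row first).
P = [[1, 2, 4], [3, 5, 7], [6]], Q = [[1, 4, 6], [2, 5, 7], [3]]

Insert each entry of the permutation into P by Schensted row insertion, recording in Q the position of each new cell.

Insert 6: appended to row 1. P = [[6]].
Insert 3: 3 bumps 6 from row 1; 6 starts row 2. P = [[3], [6]].
Insert 1: 1 bumps 3 from row 1; 3 bumps 6 from row 2; 6 starts row 3. P = [[1], [3], [6]].
Insert 5: appended to row 1. P = [[1, 5], [3], [6]].
Insert 2: 2 bumps 5 from row 1; 5 appends to row 2. P = [[1, 2], [3, 5], [6]].
Insert 7: appended to row 1. P = [[1, 2, 7], [3, 5], [6]].
Insert 4: 4 bumps 7 from row 1; 7 appends to row 2. P = [[1, 2, 4], [3, 5, 7], [6]].

So P = [[1, 2, 4], [3, 5, 7], [6]], Q = [[1, 4, 6], [2, 5, 7], [3]].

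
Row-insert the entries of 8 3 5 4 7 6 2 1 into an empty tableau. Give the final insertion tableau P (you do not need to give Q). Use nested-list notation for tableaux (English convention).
Insert 8: appended to row 1. P = [[8]].
Insert 3: 3 bumps 8 from row 1; 8 starts row 2. P = [[3], [8]].
Insert 5: appended to row 1. P = [[3, 5], [8]].
Insert 4: 4 bumps 5 from row 1; 5 bumps 8 from row 2; 8 starts row 3. P = [[3, 4], [5], [8]].
Insert 7: appended to row 1. P = [[3, 4, 7], [5], [8]].
Insert 6: 6 bumps 7 from row 1; 7 appends to row 2. P = [[3, 4, 6], [5, 7], [8]].
Insert 2: 2 bumps 3 from row 1; 3 bumps 5 from row 2; 5 bumps 8 from row 3; 8 starts row 4. P = [[2, 4, 6], [3, 7], [5], [8]].
Insert 1: 1 bumps 2 from row 1; 2 bumps 3 from row 2; 3 bumps 5 from row 3; 5 bumps 8 from row 4; 8 starts row 5. P = [[1, 4, 6], [2, 7], [3], [5], [8]].

So P = [[1, 4, 6], [2, 7], [3], [5], [8]].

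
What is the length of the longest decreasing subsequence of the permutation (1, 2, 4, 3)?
2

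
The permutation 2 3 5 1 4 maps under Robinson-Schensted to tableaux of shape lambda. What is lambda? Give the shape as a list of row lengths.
Row-insert each entry into an empty tableau.

After inserting 2: P = [[2]].
After inserting 3: P = [[2, 3]].
After inserting 5: P = [[2, 3, 5]].
After inserting 1: P = [[1, 3, 5], [2]].
After inserting 4: P = [[1, 3, 4], [2, 5]].

The final insertion tableau P = [[1, 3, 4], [2, 5]] has shape [3, 2].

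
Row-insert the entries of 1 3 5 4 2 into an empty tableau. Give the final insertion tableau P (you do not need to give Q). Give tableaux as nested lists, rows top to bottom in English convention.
P = [[1, 2, 4], [3], [5]]

Insert 1: appended to row 1. P = [[1]].
Insert 3: appended to row 1. P = [[1, 3]].
Insert 5: appended to row 1. P = [[1, 3, 5]].
Insert 4: 4 bumps 5 from row 1; 5 starts row 2. P = [[1, 3, 4], [5]].
Insert 2: 2 bumps 3 from row 1; 3 bumps 5 from row 2; 5 starts row 3. P = [[1, 2, 4], [3], [5]].

So P = [[1, 2, 4], [3], [5]].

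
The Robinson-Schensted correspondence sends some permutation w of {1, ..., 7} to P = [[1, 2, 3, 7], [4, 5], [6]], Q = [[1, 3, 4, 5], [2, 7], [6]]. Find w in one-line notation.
Reverse the RSK construction: for i from n down to 1, find the cell of Q containing i, remove the entry at that cell from P, and reverse-bump it up through P; the value ejected from row 1 is w(i).

Step i=7: Q has 7 at row 2, column 2; remove 5 from row 2 of P and reverse-bump: 5 enters row 1 and ejects 3. So w(7) = 3. P is now [[1, 2, 5, 7], [4], [6]].
Step i=6: Q has 6 at row 3, column 1; remove 6 from row 3 of P and reverse-bump: 6 enters row 2 and ejects 4; 4 enters row 1 and ejects 2. So w(6) = 2. P is now [[1, 4, 5, 7], [6]].
Step i=5: Q has 5 at row 1, column 4; remove that cell from P, ejecting 7. So w(5) = 7. P is now [[1, 4, 5], [6]].
Step i=4: Q has 4 at row 1, column 3; remove that cell from P, ejecting 5. So w(4) = 5. P is now [[1, 4], [6]].
Step i=3: Q has 3 at row 1, column 2; remove that cell from P, ejecting 4. So w(3) = 4. P is now [[1], [6]].
Step i=2: Q has 2 at row 2, column 1; remove 6 from row 2 of P and reverse-bump: 6 enters row 1 and ejects 1. So w(2) = 1. P is now [[6]].
Step i=1: Q has 1 at row 1, column 1; remove that cell from P, ejecting 6. So w(1) = 6. P is now [].

So w = 6 1 4 5 7 2 3.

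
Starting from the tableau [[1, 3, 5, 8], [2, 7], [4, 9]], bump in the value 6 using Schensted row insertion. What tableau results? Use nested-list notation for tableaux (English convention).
[[1, 3, 5, 6], [2, 7, 8], [4, 9]]

In row 1, 6 replaces 8 (the leftmost entry greater than 6); 8 is bumped to row 2. 8 is appended to row 2. The new tableau is [[1, 3, 5, 6], [2, 7, 8], [4, 9]].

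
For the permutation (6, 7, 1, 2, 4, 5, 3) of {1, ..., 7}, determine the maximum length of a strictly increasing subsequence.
4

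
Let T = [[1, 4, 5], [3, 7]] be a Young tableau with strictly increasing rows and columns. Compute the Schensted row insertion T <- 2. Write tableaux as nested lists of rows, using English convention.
[[1, 2, 5], [3, 4], [7]]

In row 1, 2 replaces 4 (the leftmost entry greater than 2); 4 is bumped to row 2. In row 2, 4 replaces 7 (the leftmost entry greater than 4); 7 is bumped to row 3. 7 starts a new row 3. The new tableau is [[1, 2, 5], [3, 4], [7]].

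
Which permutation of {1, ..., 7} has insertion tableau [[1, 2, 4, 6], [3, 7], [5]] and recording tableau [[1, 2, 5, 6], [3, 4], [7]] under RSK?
Reverse RSK: for i = n, n-1, ..., 1, locate i in Q, remove the corresponding corner cell from P, and reverse-bump its entry up through P; the value ejected from row 1 is w(i).

So w = 5 7 1 3 4 6 2.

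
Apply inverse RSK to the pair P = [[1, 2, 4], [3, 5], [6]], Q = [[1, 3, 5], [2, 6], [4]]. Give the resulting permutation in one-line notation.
6 1 3 2 5 4

Reverse RSK: for i = n, n-1, ..., 1, locate i in Q, remove the corresponding corner cell from P, and reverse-bump its entry up through P; the value ejected from row 1 is w(i).

So w = 6 1 3 2 5 4.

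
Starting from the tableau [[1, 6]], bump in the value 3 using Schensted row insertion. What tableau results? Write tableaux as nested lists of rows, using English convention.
In row 1, 3 replaces 6 (the leftmost entry greater than 3); 6 is bumped to row 2. 6 starts a new row 2. The new tableau is [[1, 3], [6]].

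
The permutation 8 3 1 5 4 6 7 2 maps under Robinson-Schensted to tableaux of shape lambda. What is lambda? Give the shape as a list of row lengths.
RSK row insertion gives P = [[1, 2, 6, 7], [3, 4], [5], [8]], which has shape [4, 2, 1, 1].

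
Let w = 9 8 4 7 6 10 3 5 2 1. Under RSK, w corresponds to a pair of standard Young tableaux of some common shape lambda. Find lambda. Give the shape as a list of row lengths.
Row-insert each entry into an empty tableau.

After inserting 9: P = [[9]].
After inserting 8: P = [[8], [9]].
After inserting 4: P = [[4], [8], [9]].
After inserting 7: P = [[4, 7], [8], [9]].
After inserting 6: P = [[4, 6], [7], [8], [9]].
After inserting 10: P = [[4, 6, 10], [7], [8], [9]].
After inserting 3: P = [[3, 6, 10], [4], [7], [8], [9]].
After inserting 5: P = [[3, 5, 10], [4, 6], [7], [8], [9]].
After inserting 2: P = [[2, 5, 10], [3, 6], [4], [7], [8], [9]].
After inserting 1: P = [[1, 5, 10], [2, 6], [3], [4], [7], [8], [9]].

The final insertion tableau P = [[1, 5, 10], [2, 6], [3], [4], [7], [8], [9]] has shape [3, 2, 1, 1, 1, 1, 1].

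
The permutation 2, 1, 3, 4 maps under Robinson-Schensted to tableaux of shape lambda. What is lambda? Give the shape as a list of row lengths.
Row-insert each entry into an empty tableau.

After inserting 2: P = [[2]].
After inserting 1: P = [[1], [2]].
After inserting 3: P = [[1, 3], [2]].
After inserting 4: P = [[1, 3, 4], [2]].

The final insertion tableau P = [[1, 3, 4], [2]] has shape [3, 1].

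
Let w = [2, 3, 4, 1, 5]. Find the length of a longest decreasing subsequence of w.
2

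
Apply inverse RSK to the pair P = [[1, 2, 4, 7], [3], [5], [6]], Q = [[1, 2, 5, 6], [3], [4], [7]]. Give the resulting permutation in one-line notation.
1 6 5 3 4 7 2

Reverse RSK: for i = n, n-1, ..., 1, locate i in Q, remove the corresponding corner cell from P, and reverse-bump its entry up through P; the value ejected from row 1 is w(i).

So w = 1 6 5 3 4 7 2.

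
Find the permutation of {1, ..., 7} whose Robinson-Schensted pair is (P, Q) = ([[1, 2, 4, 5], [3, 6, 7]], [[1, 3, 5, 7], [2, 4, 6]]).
Reverse the RSK construction: for i from n down to 1, find the cell of Q containing i, remove the entry at that cell from P, and reverse-bump it up through P; the value ejected from row 1 is w(i).

Step i=7: Q has 7 at row 1, column 4; remove that cell from P, ejecting 5. So w(7) = 5. P is now [[1, 2, 4], [3, 6, 7]].
Step i=6: Q has 6 at row 2, column 3; remove 7 from row 2 of P and reverse-bump: 7 enters row 1 and ejects 4. So w(6) = 4. P is now [[1, 2, 7], [3, 6]].
Step i=5: Q has 5 at row 1, column 3; remove that cell from P, ejecting 7. So w(5) = 7. P is now [[1, 2], [3, 6]].
Step i=4: Q has 4 at row 2, column 2; remove 6 from row 2 of P and reverse-bump: 6 enters row 1 and ejects 2. So w(4) = 2. P is now [[1, 6], [3]].
Step i=3: Q has 3 at row 1, column 2; remove that cell from P, ejecting 6. So w(3) = 6. P is now [[1], [3]].
Step i=2: Q has 2 at row 2, column 1; remove 3 from row 2 of P and reverse-bump: 3 enters row 1 and ejects 1. So w(2) = 1. P is now [[3]].
Step i=1: Q has 1 at row 1, column 1; remove that cell from P, ejecting 3. So w(1) = 3. P is now [].

So w = 3 1 6 2 7 4 5.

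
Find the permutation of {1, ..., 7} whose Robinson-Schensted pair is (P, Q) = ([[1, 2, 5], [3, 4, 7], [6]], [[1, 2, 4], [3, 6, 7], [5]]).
Reverse the RSK construction: for i from n down to 1, find the cell of Q containing i, remove the entry at that cell from P, and reverse-bump it up through P; the value ejected from row 1 is w(i).

Step i=7: Q has 7 at row 2, column 3; remove 7 from row 2 of P and reverse-bump: 7 enters row 1 and ejects 5. So w(7) = 5. P is now [[1, 2, 7], [3, 4], [6]].
Step i=6: Q has 6 at row 2, column 2; remove 4 from row 2 of P and reverse-bump: 4 enters row 1 and ejects 2. So w(6) = 2. P is now [[1, 4, 7], [3], [6]].
Step i=5: Q has 5 at row 3, column 1; remove 6 from row 3 of P and reverse-bump: 6 enters row 2 and ejects 3; 3 enters row 1 and ejects 1. So w(5) = 1. P is now [[3, 4, 7], [6]].
Step i=4: Q has 4 at row 1, column 3; remove that cell from P, ejecting 7. So w(4) = 7. P is now [[3, 4], [6]].
Step i=3: Q has 3 at row 2, column 1; remove 6 from row 2 of P and reverse-bump: 6 enters row 1 and ejects 4. So w(3) = 4. P is now [[3, 6]].
Step i=2: Q has 2 at row 1, column 2; remove that cell from P, ejecting 6. So w(2) = 6. P is now [[3]].
Step i=1: Q has 1 at row 1, column 1; remove that cell from P, ejecting 3. So w(1) = 3. P is now [].

So w = 3 6 4 7 1 2 5.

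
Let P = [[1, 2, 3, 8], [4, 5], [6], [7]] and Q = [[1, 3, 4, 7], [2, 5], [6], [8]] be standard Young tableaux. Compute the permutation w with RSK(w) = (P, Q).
4 1 2 7 6 5 8 3

Reverse the RSK construction: for i from n down to 1, find the cell of Q containing i, remove the entry at that cell from P, and reverse-bump it up through P; the value ejected from row 1 is w(i).

Step i=8: Q has 8 at row 4, column 1; remove 7 from row 4 of P and reverse-bump: 7 enters row 3 and ejects 6; 6 enters row 2 and ejects 5; 5 enters row 1 and ejects 3. So w(8) = 3. P is now [[1, 2, 5, 8], [4, 6], [7]].
Step i=7: Q has 7 at row 1, column 4; remove that cell from P, ejecting 8. So w(7) = 8. P is now [[1, 2, 5], [4, 6], [7]].
Step i=6: Q has 6 at row 3, column 1; remove 7 from row 3 of P and reverse-bump: 7 enters row 2 and ejects 6; 6 enters row 1 and ejects 5. So w(6) = 5. P is now [[1, 2, 6], [4, 7]].
Step i=5: Q has 5 at row 2, column 2; remove 7 from row 2 of P and reverse-bump: 7 enters row 1 and ejects 6. So w(5) = 6. P is now [[1, 2, 7], [4]].
Step i=4: Q has 4 at row 1, column 3; remove that cell from P, ejecting 7. So w(4) = 7. P is now [[1, 2], [4]].
Step i=3: Q has 3 at row 1, column 2; remove that cell from P, ejecting 2. So w(3) = 2. P is now [[1], [4]].
Step i=2: Q has 2 at row 2, column 1; remove 4 from row 2 of P and reverse-bump: 4 enters row 1 and ejects 1. So w(2) = 1. P is now [[4]].
Step i=1: Q has 1 at row 1, column 1; remove that cell from P, ejecting 4. So w(1) = 4. P is now [].

So w = 4 1 2 7 6 5 8 3.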